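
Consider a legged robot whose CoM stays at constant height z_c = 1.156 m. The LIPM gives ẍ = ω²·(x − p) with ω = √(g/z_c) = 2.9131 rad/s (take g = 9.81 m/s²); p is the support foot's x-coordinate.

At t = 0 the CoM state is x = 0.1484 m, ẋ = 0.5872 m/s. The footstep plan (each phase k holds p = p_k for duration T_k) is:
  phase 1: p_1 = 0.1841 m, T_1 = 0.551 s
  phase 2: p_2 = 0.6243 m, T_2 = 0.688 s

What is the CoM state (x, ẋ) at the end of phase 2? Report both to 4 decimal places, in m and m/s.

x = 2.0220, ẋ = 4.2632

phase 1: p=0.1841, T=0.551, ωT=1.605118, cosh=2.589657, sinh=2.388791; start (x,ẋ)=(0.148400, 0.587200) → end (x,ẋ)=(0.573163, 1.272218)
phase 2: p=0.6243, T=0.688, ωT=2.004213, cosh=3.777508, sinh=3.642742; start (x,ẋ)=(0.573163, 1.272218) → end (x,ẋ)=(2.021999, 4.263165)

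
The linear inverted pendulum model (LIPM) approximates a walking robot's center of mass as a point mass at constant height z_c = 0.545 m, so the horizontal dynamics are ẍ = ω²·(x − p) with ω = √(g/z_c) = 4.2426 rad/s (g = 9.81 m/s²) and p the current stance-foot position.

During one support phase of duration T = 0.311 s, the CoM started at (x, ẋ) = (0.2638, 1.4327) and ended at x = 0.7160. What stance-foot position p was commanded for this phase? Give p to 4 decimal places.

ωT = 4.2426·0.311 = 1.319449; cosh(ωT) = 2.004320, sinh(ωT) = 1.737038
x(T) = p + (x₀−p)·cosh(ωT) + (ẋ₀/ω)·sinh(ωT) ⇒ p·(1 − cosh) = x(T) − x₀·cosh − (ẋ₀/ω)·sinh
numerator   = 0.7160 − (0.2638)·2.004320 − (1.4327/4.2426)·1.737038 = -0.399327
denominator = 1 − 2.004320 = -1.004320
p = -0.399327 / -1.004320 = 0.3976

p = 0.3976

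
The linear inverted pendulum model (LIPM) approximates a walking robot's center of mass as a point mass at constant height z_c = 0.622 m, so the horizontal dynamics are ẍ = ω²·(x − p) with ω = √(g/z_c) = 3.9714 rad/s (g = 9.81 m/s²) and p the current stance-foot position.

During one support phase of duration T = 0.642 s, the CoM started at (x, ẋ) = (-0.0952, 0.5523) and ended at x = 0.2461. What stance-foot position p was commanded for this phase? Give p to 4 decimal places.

p = 0.0047

ωT = 3.9714·0.642 = 2.549639; cosh(ωT) = 6.440294, sinh(ωT) = 6.362184
x(T) = p + (x₀−p)·cosh(ωT) + (ẋ₀/ω)·sinh(ωT) ⇒ p·(1 − cosh) = x(T) − x₀·cosh − (ẋ₀/ω)·sinh
numerator   = 0.2461 − (-0.0952)·6.440294 − (0.5523/3.9714)·6.362184 = -0.025569
denominator = 1 − 6.440294 = -5.440294
p = -0.025569 / -5.440294 = 0.0047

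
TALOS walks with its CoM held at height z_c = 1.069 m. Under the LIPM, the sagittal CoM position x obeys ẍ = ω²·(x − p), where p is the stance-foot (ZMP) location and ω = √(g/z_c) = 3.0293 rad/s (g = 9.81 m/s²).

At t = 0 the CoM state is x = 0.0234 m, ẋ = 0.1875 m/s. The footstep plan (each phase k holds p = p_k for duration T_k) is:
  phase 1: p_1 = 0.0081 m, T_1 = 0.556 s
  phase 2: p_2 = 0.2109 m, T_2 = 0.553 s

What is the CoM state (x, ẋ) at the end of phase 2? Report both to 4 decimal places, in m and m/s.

x = 0.7603, ẋ = 1.7842

phase 1: p=0.0081, T=0.556, ωT=1.684291, cosh=2.787102, sinh=2.601526; start (x,ẋ)=(0.023400, 0.187500) → end (x,ẋ)=(0.211765, 0.643158)
phase 2: p=0.2109, T=0.553, ωT=1.675203, cosh=2.763574, sinh=2.576304; start (x,ẋ)=(0.211765, 0.643158) → end (x,ẋ)=(0.760273, 1.784168)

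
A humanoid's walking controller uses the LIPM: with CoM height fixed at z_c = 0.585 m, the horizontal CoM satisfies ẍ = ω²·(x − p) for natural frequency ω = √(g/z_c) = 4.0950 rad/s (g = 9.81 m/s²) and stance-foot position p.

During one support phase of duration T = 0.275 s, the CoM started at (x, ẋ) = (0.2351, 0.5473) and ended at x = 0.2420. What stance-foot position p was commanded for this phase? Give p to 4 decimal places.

ωT = 4.0950·0.275 = 1.126125; cosh(ωT) = 1.703986, sinh(ωT) = 1.379698
x(T) = p + (x₀−p)·cosh(ωT) + (ẋ₀/ω)·sinh(ωT) ⇒ p·(1 − cosh) = x(T) − x₀·cosh − (ẋ₀/ω)·sinh
numerator   = 0.2420 − (0.2351)·1.703986 − (0.5473/4.0950)·1.379698 = -0.343005
denominator = 1 − 1.703986 = -0.703986
p = -0.343005 / -0.703986 = 0.4872

p = 0.4872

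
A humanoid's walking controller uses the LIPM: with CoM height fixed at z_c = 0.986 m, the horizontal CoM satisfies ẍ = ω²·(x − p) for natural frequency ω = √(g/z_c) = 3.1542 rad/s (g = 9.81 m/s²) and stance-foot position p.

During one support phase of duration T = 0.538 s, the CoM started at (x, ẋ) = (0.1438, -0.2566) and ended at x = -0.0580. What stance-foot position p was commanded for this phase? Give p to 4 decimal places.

ωT = 3.1542·0.538 = 1.696960; cosh(ωT) = 2.820285, sinh(ωT) = 2.637045
x(T) = p + (x₀−p)·cosh(ωT) + (ẋ₀/ω)·sinh(ωT) ⇒ p·(1 − cosh) = x(T) − x₀·cosh − (ẋ₀/ω)·sinh
numerator   = -0.0580 − (0.1438)·2.820285 − (-0.2566/3.1542)·2.637045 = -0.249028
denominator = 1 − 2.820285 = -1.820285
p = -0.249028 / -1.820285 = 0.1368

p = 0.1368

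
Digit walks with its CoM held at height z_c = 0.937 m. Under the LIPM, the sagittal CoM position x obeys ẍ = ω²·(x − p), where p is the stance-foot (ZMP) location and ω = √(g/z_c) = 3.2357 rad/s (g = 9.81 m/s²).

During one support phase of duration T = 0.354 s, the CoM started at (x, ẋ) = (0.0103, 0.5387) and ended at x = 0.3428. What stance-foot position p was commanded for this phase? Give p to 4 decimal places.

p = -0.1228

ωT = 3.2357·0.354 = 1.145438; cosh(ωT) = 1.730951, sinh(ωT) = 1.412866
x(T) = p + (x₀−p)·cosh(ωT) + (ẋ₀/ω)·sinh(ωT) ⇒ p·(1 − cosh) = x(T) − x₀·cosh − (ẋ₀/ω)·sinh
numerator   = 0.3428 − (0.0103)·1.730951 − (0.5387/3.2357)·1.412866 = 0.089748
denominator = 1 − 1.730951 = -0.730951
p = 0.089748 / -0.730951 = -0.1228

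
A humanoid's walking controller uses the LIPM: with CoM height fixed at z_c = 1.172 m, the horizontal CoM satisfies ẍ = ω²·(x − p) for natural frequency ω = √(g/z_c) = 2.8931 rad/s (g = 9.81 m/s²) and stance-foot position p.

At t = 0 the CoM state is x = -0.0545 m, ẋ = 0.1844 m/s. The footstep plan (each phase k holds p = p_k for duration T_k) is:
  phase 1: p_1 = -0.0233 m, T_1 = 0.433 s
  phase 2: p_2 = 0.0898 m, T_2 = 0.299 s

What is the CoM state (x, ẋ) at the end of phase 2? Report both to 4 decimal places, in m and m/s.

x = 0.0612, ẋ = 0.0881

phase 1: p=-0.0233, T=0.433, ωT=1.252712, cosh=1.892776, sinh=1.607047; start (x,ẋ)=(-0.054500, 0.184400) → end (x,ẋ)=(0.020075, 0.203968)
phase 2: p=0.0898, T=0.299, ωT=0.865037, cosh=1.398065, sinh=0.977029; start (x,ẋ)=(0.020075, 0.203968) → end (x,ẋ)=(0.061202, 0.088074)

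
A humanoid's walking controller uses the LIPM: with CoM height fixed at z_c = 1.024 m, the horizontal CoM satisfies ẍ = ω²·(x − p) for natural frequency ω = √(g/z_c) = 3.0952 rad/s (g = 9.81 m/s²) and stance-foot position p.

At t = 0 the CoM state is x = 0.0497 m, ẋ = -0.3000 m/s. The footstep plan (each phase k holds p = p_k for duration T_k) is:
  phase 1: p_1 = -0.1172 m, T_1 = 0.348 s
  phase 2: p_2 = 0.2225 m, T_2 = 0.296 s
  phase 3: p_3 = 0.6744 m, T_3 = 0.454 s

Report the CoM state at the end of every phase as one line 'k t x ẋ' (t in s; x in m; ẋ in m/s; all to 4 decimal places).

phase 1: p=-0.1172, T=0.348, ωT=1.077130, cosh=1.638405, sinh=1.297834; start (x,ẋ)=(0.049700, -0.300000) → end (x,ẋ)=(0.030458, 0.178925)
phase 2: p=0.2225, T=0.296, ωT=0.916179, cosh=1.449883, sinh=1.049838; start (x,ẋ)=(0.030458, 0.178925) → end (x,ẋ)=(0.004750, -0.364612)
phase 3: p=0.6744, T=0.454, ωT=1.405221, cosh=2.160870, sinh=1.915557; start (x,ẋ)=(0.004750, -0.364612) → end (x,ẋ)=(-0.998277, -4.758253)

1 0.3480 0.0305 0.1789
2 0.6440 0.0048 -0.3646
3 1.0980 -0.9983 -4.7583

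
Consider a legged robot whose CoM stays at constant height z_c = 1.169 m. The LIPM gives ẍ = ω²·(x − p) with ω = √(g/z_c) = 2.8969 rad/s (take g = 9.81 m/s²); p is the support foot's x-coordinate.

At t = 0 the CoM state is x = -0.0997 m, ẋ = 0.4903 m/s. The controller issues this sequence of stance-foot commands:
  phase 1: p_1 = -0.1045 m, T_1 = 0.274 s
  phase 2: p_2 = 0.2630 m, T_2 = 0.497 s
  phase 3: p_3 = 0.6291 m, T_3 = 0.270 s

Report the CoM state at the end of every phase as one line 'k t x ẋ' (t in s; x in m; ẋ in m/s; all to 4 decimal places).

phase 1: p=-0.1045, T=0.274, ωT=0.793751, cosh=1.331911, sinh=0.879765; start (x,ẋ)=(-0.099700, 0.490300) → end (x,ẋ)=(0.050793, 0.665269)
phase 2: p=0.2630, T=0.497, ωT=1.439759, cosh=2.228332, sinh=1.991348; start (x,ẋ)=(0.050793, 0.665269) → end (x,ẋ)=(0.247443, 0.258277)
phase 3: p=0.6291, T=0.270, ωT=0.782163, cosh=1.321806, sinh=0.864390; start (x,ẋ)=(0.247443, 0.258277) → end (x,ẋ)=(0.201690, -0.614297)

1 0.2740 0.0508 0.6653
2 0.7710 0.2474 0.2583
3 1.0410 0.2017 -0.6143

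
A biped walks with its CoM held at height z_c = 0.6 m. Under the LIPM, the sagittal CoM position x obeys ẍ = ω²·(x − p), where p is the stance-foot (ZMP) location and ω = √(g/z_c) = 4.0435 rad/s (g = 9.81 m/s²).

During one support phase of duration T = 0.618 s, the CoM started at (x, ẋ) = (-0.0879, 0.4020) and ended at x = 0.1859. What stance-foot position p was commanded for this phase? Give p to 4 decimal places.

ωT = 4.0435·0.618 = 2.498883; cosh(ωT) = 6.125535, sinh(ωT) = 6.043358
x(T) = p + (x₀−p)·cosh(ωT) + (ẋ₀/ω)·sinh(ωT) ⇒ p·(1 − cosh) = x(T) − x₀·cosh − (ẋ₀/ω)·sinh
numerator   = 0.1859 − (-0.0879)·6.125535 − (0.4020/4.0435)·6.043358 = 0.123511
denominator = 1 − 6.125535 = -5.125535
p = 0.123511 / -5.125535 = -0.0241

p = -0.0241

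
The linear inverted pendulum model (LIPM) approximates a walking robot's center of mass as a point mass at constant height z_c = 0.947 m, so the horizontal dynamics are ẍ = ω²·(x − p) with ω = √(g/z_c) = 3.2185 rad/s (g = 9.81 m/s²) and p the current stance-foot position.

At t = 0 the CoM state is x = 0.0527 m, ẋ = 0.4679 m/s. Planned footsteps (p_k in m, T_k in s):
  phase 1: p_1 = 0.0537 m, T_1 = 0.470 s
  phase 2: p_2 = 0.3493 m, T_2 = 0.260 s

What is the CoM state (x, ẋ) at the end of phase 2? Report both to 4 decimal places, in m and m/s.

x = 0.6936, ẋ = 1.5651

phase 1: p=0.0537, T=0.470, ωT=1.512695, cosh=2.379631, sinh=2.159316; start (x,ẋ)=(0.052700, 0.467900) → end (x,ẋ)=(0.365238, 1.106480)
phase 2: p=0.3493, T=0.260, ωT=0.836810, cosh=1.371040, sinh=0.937950; start (x,ẋ)=(0.365238, 1.106480) → end (x,ẋ)=(0.693607, 1.565141)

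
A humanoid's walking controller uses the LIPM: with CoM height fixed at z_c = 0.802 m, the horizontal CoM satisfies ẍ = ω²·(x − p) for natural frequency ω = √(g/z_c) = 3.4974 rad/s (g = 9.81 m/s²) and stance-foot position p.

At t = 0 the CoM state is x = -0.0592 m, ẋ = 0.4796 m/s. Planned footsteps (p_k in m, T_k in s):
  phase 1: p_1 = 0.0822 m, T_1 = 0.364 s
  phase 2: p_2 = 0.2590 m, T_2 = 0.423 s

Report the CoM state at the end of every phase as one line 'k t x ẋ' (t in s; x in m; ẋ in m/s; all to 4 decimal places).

1 0.3640 0.0356 0.1097
2 0.7870 -0.1916 -1.3729

phase 1: p=0.0822, T=0.364, ωT=1.273054, cosh=1.925859, sinh=1.645884; start (x,ẋ)=(-0.059200, 0.479600) → end (x,ẋ)=(0.035584, 0.109699)
phase 2: p=0.2590, T=0.423, ωT=1.479400, cosh=2.309043, sinh=2.081269; start (x,ẋ)=(0.035584, 0.109699) → end (x,ẋ)=(-0.191596, -1.372949)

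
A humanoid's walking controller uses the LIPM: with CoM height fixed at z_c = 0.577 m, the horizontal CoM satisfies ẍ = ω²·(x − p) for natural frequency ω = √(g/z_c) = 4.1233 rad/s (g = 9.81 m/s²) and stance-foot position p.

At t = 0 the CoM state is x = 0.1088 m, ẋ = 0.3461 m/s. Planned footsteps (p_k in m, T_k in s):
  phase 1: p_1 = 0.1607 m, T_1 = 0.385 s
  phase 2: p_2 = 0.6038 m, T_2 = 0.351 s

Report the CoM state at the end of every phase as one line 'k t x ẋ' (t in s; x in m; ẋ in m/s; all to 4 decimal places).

1 0.3850 0.2252 0.3803
2 0.7360 -0.0604 -2.2819

phase 1: p=0.1607, T=0.385, ωT=1.587471, cosh=2.547901, sinh=2.343459; start (x,ẋ)=(0.108800, 0.346100) → end (x,ẋ)=(0.225168, 0.380330)
phase 2: p=0.6038, T=0.351, ωT=1.447278, cosh=2.243368, sinh=2.008159; start (x,ẋ)=(0.225168, 0.380330) → end (x,ẋ)=(-0.060379, -2.281941)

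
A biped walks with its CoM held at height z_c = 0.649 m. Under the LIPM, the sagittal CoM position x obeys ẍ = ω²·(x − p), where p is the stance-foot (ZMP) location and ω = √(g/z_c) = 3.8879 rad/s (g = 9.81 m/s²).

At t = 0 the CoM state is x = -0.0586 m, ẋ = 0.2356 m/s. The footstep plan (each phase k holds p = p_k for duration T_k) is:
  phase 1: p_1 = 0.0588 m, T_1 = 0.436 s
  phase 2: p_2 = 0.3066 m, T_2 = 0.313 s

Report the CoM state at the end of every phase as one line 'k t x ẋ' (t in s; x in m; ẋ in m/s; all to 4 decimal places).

phase 1: p=0.0588, T=0.436, ωT=1.695124, cosh=2.815450, sinh=2.631874; start (x,ẋ)=(-0.058600, 0.235600) → end (x,ẋ)=(-0.112247, -0.537971)
phase 2: p=0.3066, T=0.313, ωT=1.216913, cosh=1.836445, sinh=1.540302; start (x,ẋ)=(-0.112247, -0.537971) → end (x,ẋ)=(-0.675722, -3.496235)

1 0.4360 -0.1122 -0.5380
2 0.7490 -0.6757 -3.4962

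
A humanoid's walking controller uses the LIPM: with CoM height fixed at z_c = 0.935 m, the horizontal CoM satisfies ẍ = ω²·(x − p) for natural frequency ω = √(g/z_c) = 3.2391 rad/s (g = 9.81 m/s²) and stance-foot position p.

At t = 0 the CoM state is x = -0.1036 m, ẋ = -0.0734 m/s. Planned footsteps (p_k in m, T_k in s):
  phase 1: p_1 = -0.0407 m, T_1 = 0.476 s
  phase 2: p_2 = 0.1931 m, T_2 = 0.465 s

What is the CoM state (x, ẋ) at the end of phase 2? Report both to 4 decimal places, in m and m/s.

phase 1: p=-0.0407, T=0.476, ωT=1.541812, cosh=2.443521, sinh=2.229528; start (x,ẋ)=(-0.103600, -0.073400) → end (x,ẋ)=(-0.244920, -0.633597)
phase 2: p=0.1931, T=0.465, ωT=1.506182, cosh=2.365617, sinh=2.143862; start (x,ẋ)=(-0.244920, -0.633597) → end (x,ẋ)=(-1.262446, -4.540538)

x = -1.2624, ẋ = -4.5405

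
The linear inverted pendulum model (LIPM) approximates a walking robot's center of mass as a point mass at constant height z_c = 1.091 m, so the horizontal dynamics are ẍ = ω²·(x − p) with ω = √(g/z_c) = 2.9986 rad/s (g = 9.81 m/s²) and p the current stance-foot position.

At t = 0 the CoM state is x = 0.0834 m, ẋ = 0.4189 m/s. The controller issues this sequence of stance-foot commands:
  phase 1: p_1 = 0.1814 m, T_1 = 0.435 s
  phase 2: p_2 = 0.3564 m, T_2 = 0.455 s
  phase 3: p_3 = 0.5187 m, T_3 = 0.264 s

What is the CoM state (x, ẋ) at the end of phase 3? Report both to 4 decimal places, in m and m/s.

x = 0.1969, ẋ = -0.6613

phase 1: p=0.1814, T=0.435, ωT=1.304391, cosh=1.978391, sinh=1.707053; start (x,ẋ)=(0.083400, 0.418900) → end (x,ẋ)=(0.225991, 0.327109)
phase 2: p=0.3564, T=0.455, ωT=1.364363, cosh=2.084386, sinh=1.828843; start (x,ẋ)=(0.225991, 0.327109) → end (x,ẋ)=(0.284079, -0.033341)
phase 3: p=0.5187, T=0.264, ωT=0.791630, cosh=1.330049, sinh=0.876943; start (x,ẋ)=(0.284079, -0.033341) → end (x,ẋ)=(0.196893, -0.661304)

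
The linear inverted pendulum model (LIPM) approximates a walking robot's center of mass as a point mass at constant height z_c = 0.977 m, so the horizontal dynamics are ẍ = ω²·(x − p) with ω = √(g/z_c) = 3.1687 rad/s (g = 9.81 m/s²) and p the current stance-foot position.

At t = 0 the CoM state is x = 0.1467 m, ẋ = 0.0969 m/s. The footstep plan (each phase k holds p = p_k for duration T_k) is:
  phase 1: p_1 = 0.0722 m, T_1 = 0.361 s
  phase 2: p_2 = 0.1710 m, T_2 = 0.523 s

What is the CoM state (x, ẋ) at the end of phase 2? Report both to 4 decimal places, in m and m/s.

phase 1: p=0.0722, T=0.361, ωT=1.143901, cosh=1.728781, sinh=1.410207; start (x,ẋ)=(0.146700, 0.096900) → end (x,ẋ)=(0.244119, 0.500424)
phase 2: p=0.1710, T=0.523, ωT=1.657230, cosh=2.717715, sinh=2.527048; start (x,ẋ)=(0.244119, 0.500424) → end (x,ẋ)=(0.768806, 1.945506)

x = 0.7688, ẋ = 1.9455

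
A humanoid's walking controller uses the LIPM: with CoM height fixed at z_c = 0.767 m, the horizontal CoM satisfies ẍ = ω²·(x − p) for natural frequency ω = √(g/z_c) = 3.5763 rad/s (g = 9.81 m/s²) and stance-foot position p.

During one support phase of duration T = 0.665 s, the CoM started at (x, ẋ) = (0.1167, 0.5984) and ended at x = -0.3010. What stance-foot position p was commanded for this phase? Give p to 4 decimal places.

ωT = 3.5763·0.665 = 2.378239; cosh(ωT) = 5.439306, sinh(ωT) = 5.346592
x(T) = p + (x₀−p)·cosh(ωT) + (ẋ₀/ω)·sinh(ωT) ⇒ p·(1 − cosh) = x(T) − x₀·cosh − (ẋ₀/ω)·sinh
numerator   = -0.3010 − (0.1167)·5.439306 − (0.5984/3.5763)·5.346592 = -1.830379
denominator = 1 − 5.439306 = -4.439306
p = -1.830379 / -4.439306 = 0.4123

p = 0.4123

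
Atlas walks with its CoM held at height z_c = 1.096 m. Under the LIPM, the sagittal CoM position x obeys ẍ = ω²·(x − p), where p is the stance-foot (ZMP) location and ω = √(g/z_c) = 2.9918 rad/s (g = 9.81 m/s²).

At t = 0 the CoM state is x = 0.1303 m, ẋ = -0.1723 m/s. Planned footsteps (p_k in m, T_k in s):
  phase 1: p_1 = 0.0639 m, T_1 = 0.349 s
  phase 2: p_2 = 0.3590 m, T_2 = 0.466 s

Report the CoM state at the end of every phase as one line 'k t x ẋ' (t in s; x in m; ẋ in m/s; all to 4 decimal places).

1 0.3490 0.0982 -0.0278
2 0.8150 -0.2166 -1.5355

phase 1: p=0.0639, T=0.349, ωT=1.044138, cosh=1.596472, sinh=1.244477; start (x,ẋ)=(0.130300, -0.172300) → end (x,ẋ)=(0.098235, -0.027850)
phase 2: p=0.3590, T=0.466, ωT=1.394179, cosh=2.139850, sinh=1.891813; start (x,ẋ)=(0.098235, -0.027850) → end (x,ẋ)=(-0.216607, -1.535503)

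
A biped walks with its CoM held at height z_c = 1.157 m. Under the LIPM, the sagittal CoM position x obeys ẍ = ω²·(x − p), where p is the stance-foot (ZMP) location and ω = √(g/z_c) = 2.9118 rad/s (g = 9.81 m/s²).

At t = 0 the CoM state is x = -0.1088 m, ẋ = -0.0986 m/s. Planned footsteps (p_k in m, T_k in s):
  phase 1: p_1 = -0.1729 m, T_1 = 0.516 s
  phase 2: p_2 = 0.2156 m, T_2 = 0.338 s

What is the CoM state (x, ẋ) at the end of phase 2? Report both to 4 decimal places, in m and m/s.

x = -0.1909, ẋ = -0.7846

phase 1: p=-0.1729, T=0.516, ωT=1.502489, cosh=2.357716, sinh=2.135141; start (x,ẋ)=(-0.108800, -0.098600) → end (x,ẋ)=(-0.094071, 0.166045)
phase 2: p=0.2156, T=0.338, ωT=0.984188, cosh=1.524691, sinh=1.150949; start (x,ẋ)=(-0.094071, 0.166045) → end (x,ẋ)=(-0.190920, -0.784642)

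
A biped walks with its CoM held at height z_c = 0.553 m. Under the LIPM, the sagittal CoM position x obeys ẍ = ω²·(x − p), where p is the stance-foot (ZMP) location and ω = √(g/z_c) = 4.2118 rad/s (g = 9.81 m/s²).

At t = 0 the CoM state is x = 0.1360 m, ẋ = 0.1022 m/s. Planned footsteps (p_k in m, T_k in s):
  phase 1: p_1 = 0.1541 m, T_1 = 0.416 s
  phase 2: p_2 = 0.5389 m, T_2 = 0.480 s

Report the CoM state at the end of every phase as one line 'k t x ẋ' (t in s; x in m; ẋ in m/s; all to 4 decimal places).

1 0.4160 0.1682 0.0903
2 0.8960 -0.8056 -5.4441

phase 1: p=0.1541, T=0.416, ωT=1.752109, cosh=2.970079, sinh=2.796671; start (x,ẋ)=(0.136000, 0.102200) → end (x,ẋ)=(0.168203, 0.090342)
phase 2: p=0.5389, T=0.480, ωT=2.021664, cosh=3.841657, sinh=3.709222; start (x,ẋ)=(0.168203, 0.090342) → end (x,ẋ)=(-0.805628, -5.444148)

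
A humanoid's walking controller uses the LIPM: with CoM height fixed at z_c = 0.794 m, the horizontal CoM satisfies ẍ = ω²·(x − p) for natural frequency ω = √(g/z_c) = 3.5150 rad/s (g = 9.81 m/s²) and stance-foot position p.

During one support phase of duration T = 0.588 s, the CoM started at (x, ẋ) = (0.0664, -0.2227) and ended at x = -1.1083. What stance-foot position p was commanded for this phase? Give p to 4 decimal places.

p = 0.3745

ωT = 3.5150·0.588 = 2.066820; cosh(ωT) = 4.013125, sinh(ωT) = 3.886537
x(T) = p + (x₀−p)·cosh(ωT) + (ẋ₀/ω)·sinh(ωT) ⇒ p·(1 − cosh) = x(T) − x₀·cosh − (ẋ₀/ω)·sinh
numerator   = -1.1083 − (0.0664)·4.013125 − (-0.2227/3.5150)·3.886537 = -1.128532
denominator = 1 − 4.013125 = -3.013125
p = -1.128532 / -3.013125 = 0.3745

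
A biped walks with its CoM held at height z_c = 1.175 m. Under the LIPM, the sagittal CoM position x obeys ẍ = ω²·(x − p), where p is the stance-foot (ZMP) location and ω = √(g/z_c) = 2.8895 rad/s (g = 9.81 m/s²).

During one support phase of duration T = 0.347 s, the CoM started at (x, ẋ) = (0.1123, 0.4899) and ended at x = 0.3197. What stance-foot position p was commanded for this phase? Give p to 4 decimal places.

ωT = 2.8895·0.347 = 1.002656; cosh(ωT) = 1.546208, sinh(ωT) = 1.179305
x(T) = p + (x₀−p)·cosh(ωT) + (ẋ₀/ω)·sinh(ωT) ⇒ p·(1 − cosh) = x(T) − x₀·cosh − (ẋ₀/ω)·sinh
numerator   = 0.3197 − (0.1123)·1.546208 − (0.4899/2.8895)·1.179305 = -0.053884
denominator = 1 − 1.546208 = -0.546208
p = -0.053884 / -0.546208 = 0.0987

p = 0.0987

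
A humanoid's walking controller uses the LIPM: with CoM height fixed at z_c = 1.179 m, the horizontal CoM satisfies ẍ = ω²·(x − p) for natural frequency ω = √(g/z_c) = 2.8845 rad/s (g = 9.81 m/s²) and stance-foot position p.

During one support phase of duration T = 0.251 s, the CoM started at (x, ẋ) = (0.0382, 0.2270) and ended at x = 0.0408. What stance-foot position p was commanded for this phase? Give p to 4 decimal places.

p = 0.2555

ωT = 2.8845·0.251 = 0.724009; cosh(ωT) = 1.273746, sinh(ωT) = 0.788941
x(T) = p + (x₀−p)·cosh(ωT) + (ẋ₀/ω)·sinh(ωT) ⇒ p·(1 − cosh) = x(T) − x₀·cosh − (ẋ₀/ω)·sinh
numerator   = 0.0408 − (0.0382)·1.273746 − (0.2270/2.8845)·0.788941 = -0.069944
denominator = 1 − 1.273746 = -0.273746
p = -0.069944 / -0.273746 = 0.2555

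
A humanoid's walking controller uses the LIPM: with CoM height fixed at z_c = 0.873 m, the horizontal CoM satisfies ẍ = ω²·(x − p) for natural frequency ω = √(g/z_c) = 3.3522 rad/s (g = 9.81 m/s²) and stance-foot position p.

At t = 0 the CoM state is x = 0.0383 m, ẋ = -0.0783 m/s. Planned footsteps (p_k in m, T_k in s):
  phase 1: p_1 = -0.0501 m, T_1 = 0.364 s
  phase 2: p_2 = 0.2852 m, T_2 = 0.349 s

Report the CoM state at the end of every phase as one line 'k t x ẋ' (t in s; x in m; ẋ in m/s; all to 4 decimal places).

1 0.3640 0.0766 0.3140
2 0.7130 0.0531 -0.4634

phase 1: p=-0.0501, T=0.364, ωT=1.220201, cosh=1.841519, sinh=1.546349; start (x,ẋ)=(0.038300, -0.078300) → end (x,ẋ)=(0.076571, 0.314045)
phase 2: p=0.2852, T=0.349, ωT=1.169918, cosh=1.766060, sinh=1.455668; start (x,ẋ)=(0.076571, 0.314045) → end (x,ẋ)=(0.053121, -0.463421)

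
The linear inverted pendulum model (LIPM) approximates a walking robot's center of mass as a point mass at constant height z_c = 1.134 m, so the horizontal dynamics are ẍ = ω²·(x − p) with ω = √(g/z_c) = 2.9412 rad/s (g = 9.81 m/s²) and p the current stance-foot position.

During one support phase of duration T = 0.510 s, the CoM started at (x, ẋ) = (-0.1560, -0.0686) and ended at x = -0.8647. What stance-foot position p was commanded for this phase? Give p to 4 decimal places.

ωT = 2.9412·0.510 = 1.500012; cosh(ωT) = 2.352435, sinh(ωT) = 2.129308
x(T) = p + (x₀−p)·cosh(ωT) + (ẋ₀/ω)·sinh(ωT) ⇒ p·(1 − cosh) = x(T) − x₀·cosh − (ẋ₀/ω)·sinh
numerator   = -0.8647 − (-0.1560)·2.352435 − (-0.0686/2.9412)·2.129308 = -0.448057
denominator = 1 − 2.352435 = -1.352435
p = -0.448057 / -1.352435 = 0.3313

p = 0.3313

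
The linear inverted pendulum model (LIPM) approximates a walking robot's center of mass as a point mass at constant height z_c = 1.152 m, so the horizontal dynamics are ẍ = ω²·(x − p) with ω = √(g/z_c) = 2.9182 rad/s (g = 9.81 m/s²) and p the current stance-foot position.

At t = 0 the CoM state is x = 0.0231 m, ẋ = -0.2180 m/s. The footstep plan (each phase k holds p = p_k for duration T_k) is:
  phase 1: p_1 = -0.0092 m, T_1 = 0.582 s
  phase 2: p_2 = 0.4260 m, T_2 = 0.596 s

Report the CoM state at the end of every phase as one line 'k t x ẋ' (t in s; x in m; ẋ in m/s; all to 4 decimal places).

phase 1: p=-0.0092, T=0.582, ωT=1.698392, cosh=2.824066, sinh=2.641089; start (x,ẋ)=(0.023100, -0.218000) → end (x,ẋ)=(-0.115281, -0.366703)
phase 2: p=0.4260, T=0.596, ωT=1.739247, cosh=2.934354, sinh=2.758702; start (x,ẋ)=(-0.115281, -0.366703) → end (x,ẋ)=(-1.508972, -5.433592)

1 0.5820 -0.1153 -0.3667
2 1.1780 -1.5090 -5.4336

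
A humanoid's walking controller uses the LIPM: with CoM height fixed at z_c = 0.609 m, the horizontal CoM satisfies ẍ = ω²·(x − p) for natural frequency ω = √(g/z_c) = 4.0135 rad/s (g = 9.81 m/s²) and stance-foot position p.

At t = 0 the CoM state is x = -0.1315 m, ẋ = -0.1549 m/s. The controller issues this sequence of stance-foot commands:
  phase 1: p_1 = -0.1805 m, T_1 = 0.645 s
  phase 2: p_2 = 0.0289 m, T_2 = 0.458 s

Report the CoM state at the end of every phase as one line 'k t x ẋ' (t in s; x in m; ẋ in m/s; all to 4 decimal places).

1 0.6450 -0.1079 0.2648
2 1.1030 -0.2100 -0.8292

phase 1: p=-0.1805, T=0.645, ωT=2.588707, cosh=6.693836, sinh=6.618718; start (x,ẋ)=(-0.131500, -0.154900) → end (x,ẋ)=(-0.107950, 0.264772)
phase 2: p=0.0289, T=0.458, ωT=1.838183, cosh=3.222107, sinh=3.063001; start (x,ẋ)=(-0.107950, 0.264772) → end (x,ẋ)=(-0.209977, -0.829219)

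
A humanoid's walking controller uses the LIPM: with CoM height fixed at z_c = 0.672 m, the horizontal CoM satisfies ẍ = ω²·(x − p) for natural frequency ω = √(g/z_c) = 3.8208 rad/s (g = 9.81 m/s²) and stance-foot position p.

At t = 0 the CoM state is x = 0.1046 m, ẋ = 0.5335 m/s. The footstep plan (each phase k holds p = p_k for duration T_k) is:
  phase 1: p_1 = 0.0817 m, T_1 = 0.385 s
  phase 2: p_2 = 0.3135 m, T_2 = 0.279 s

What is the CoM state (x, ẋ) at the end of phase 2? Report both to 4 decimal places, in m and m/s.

phase 1: p=0.0817, T=0.385, ωT=1.471008, cosh=2.291658, sinh=2.061964; start (x,ẋ)=(0.104600, 0.533500) → end (x,ẋ)=(0.422092, 1.403014)
phase 2: p=0.3135, T=0.279, ωT=1.066003, cosh=1.624066, sinh=1.279684; start (x,ẋ)=(0.422092, 1.403014) → end (x,ẋ)=(0.959766, 2.809538)

x = 0.9598, ẋ = 2.8095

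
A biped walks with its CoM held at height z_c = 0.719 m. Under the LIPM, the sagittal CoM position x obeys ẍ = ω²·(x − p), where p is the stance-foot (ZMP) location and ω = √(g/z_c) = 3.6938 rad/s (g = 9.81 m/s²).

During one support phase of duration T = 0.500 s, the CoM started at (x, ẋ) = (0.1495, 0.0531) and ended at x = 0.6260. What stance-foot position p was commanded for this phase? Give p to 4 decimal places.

p = -0.0426

ωT = 3.6938·0.500 = 1.846900; cosh(ωT) = 3.248930, sinh(ωT) = 3.091205
x(T) = p + (x₀−p)·cosh(ωT) + (ẋ₀/ω)·sinh(ωT) ⇒ p·(1 − cosh) = x(T) − x₀·cosh − (ẋ₀/ω)·sinh
numerator   = 0.6260 − (0.1495)·3.248930 − (0.0531/3.6938)·3.091205 = 0.095848
denominator = 1 − 3.248930 = -2.248930
p = 0.095848 / -2.248930 = -0.0426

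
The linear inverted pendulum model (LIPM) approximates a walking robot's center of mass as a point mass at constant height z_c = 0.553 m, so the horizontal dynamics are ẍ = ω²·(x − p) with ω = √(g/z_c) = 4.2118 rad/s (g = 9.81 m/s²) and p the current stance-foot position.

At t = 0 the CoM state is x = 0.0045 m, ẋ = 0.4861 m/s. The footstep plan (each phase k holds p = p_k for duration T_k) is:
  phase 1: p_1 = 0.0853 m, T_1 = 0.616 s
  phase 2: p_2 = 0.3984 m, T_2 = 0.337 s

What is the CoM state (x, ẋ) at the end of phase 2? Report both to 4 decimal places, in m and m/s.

phase 1: p=0.0853, T=0.616, ωT=2.594469, cosh=6.732079, sinh=6.657394; start (x,ẋ)=(0.004500, 0.486100) → end (x,ẋ)=(0.309703, 1.006863)
phase 2: p=0.3984, T=0.337, ωT=1.419377, cosh=2.188203, sinh=1.946339; start (x,ẋ)=(0.309703, 1.006863) → end (x,ẋ)=(0.669601, 1.476123)

x = 0.6696, ẋ = 1.4761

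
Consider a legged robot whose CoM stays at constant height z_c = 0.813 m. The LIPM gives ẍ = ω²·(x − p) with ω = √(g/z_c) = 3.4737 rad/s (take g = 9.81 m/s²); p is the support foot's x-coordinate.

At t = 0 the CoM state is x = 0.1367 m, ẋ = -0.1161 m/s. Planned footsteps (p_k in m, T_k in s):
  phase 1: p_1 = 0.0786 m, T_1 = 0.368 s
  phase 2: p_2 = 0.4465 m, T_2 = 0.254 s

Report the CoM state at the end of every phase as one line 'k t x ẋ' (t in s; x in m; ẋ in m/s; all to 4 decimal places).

1 0.3680 0.1356 0.1096
2 0.6220 0.0382 -0.9261

phase 1: p=0.0786, T=0.368, ωT=1.278322, cosh=1.934556, sinh=1.656052; start (x,ẋ)=(0.136700, -0.116100) → end (x,ẋ)=(0.135648, 0.109626)
phase 2: p=0.4465, T=0.254, ωT=0.882320, cosh=1.415160, sinh=1.001339; start (x,ẋ)=(0.135648, 0.109626) → end (x,ẋ)=(0.038196, -0.926113)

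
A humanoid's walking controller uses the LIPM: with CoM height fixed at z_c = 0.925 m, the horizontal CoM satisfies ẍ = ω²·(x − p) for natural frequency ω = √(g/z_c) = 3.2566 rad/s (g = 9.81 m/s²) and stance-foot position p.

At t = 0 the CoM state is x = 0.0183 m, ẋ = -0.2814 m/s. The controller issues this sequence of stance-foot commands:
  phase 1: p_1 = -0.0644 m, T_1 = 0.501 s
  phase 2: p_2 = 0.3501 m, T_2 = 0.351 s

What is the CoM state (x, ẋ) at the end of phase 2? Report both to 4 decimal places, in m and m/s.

phase 1: p=-0.0644, T=0.501, ωT=1.631557, cosh=2.653725, sinh=2.458100; start (x,ẋ)=(0.018300, -0.281400) → end (x,ẋ)=(-0.057339, -0.084741)
phase 2: p=0.3501, T=0.351, ωT=1.143067, cosh=1.727606, sinh=1.408766; start (x,ẋ)=(-0.057339, -0.084741) → end (x,ẋ)=(-0.390452, -2.015643)

x = -0.3905, ẋ = -2.0156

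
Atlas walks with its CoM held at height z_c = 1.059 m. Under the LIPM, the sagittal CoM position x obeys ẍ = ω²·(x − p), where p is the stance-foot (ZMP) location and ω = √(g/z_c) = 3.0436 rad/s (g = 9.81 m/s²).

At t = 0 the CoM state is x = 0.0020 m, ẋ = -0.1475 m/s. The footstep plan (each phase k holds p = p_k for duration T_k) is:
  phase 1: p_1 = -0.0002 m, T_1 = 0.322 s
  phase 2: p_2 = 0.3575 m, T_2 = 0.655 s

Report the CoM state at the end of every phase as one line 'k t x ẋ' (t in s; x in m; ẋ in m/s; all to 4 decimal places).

phase 1: p=-0.0002, T=0.322, ωT=0.980039, cosh=1.519929, sinh=1.144632; start (x,ẋ)=(0.002000, -0.147500) → end (x,ẋ)=(-0.052328, -0.216525)
phase 2: p=0.3575, T=0.655, ωT=1.993558, cosh=3.738909, sinh=3.602699; start (x,ẋ)=(-0.052328, -0.216525) → end (x,ẋ)=(-1.431109, -5.303401)

1 0.3220 -0.0523 -0.2165
2 0.9770 -1.4311 -5.3034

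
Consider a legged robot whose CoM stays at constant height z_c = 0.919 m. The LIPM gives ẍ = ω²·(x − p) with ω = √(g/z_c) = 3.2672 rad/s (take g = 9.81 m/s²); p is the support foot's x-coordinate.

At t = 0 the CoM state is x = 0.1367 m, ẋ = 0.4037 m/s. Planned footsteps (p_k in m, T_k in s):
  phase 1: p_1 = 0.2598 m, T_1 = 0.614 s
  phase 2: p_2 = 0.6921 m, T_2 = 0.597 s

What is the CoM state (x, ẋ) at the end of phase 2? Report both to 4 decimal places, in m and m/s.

x = -0.8490, ẋ = -4.8187

phase 1: p=0.2598, T=0.614, ωT=2.006061, cosh=3.784247, sinh=3.649729; start (x,ẋ)=(0.136700, 0.403700) → end (x,ẋ)=(0.244925, 0.059807)
phase 2: p=0.6921, T=0.597, ωT=1.950518, cosh=3.587266, sinh=3.445066; start (x,ẋ)=(0.244925, 0.059807) → end (x,ẋ)=(-0.848972, -4.818730)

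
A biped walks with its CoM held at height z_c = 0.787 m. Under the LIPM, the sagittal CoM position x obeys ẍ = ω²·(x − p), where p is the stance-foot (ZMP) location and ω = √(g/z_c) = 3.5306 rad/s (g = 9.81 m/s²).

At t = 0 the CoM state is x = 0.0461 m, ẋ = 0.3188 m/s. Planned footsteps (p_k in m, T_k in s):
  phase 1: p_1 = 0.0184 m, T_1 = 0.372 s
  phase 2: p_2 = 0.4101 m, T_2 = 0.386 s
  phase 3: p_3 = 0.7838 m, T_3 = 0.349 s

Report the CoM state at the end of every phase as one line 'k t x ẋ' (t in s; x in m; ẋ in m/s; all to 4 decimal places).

phase 1: p=0.0184, T=0.372, ωT=1.313383, cosh=1.993821, sinh=1.724912; start (x,ẋ)=(0.046100, 0.318800) → end (x,ẋ)=(0.229382, 0.804323)
phase 2: p=0.4101, T=0.386, ωT=1.362812, cosh=2.081552, sinh=1.825612; start (x,ẋ)=(0.229382, 0.804323) → end (x,ẋ)=(0.449827, 0.509420)
phase 3: p=0.7838, T=0.349, ωT=1.232179, cosh=1.860175, sinh=1.568519; start (x,ẋ)=(0.449827, 0.509420) → end (x,ẋ)=(0.388869, -0.901867)

1 0.3720 0.2294 0.8043
2 0.7580 0.4498 0.5094
3 1.1070 0.3889 -0.9019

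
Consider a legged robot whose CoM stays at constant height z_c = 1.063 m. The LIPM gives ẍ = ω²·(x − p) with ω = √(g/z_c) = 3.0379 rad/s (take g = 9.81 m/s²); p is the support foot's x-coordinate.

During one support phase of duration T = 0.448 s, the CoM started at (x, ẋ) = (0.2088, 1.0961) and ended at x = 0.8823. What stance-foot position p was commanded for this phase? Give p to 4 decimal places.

ωT = 3.0379·0.448 = 1.360979; cosh(ωT) = 2.078210, sinh(ωT) = 1.821800
x(T) = p + (x₀−p)·cosh(ωT) + (ẋ₀/ω)·sinh(ωT) ⇒ p·(1 − cosh) = x(T) − x₀·cosh − (ẋ₀/ω)·sinh
numerator   = 0.8823 − (0.2088)·2.078210 − (1.0961/3.0379)·1.821800 = -0.208951
denominator = 1 − 2.078210 = -1.078210
p = -0.208951 / -1.078210 = 0.1938

p = 0.1938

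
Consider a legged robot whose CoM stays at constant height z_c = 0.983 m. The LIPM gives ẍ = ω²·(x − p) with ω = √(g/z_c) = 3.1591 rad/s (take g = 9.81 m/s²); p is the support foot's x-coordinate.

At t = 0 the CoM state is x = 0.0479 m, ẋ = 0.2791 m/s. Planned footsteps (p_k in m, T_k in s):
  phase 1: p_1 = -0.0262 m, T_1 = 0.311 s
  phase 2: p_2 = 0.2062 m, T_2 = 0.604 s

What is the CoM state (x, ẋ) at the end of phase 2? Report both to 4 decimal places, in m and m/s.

phase 1: p=-0.0262, T=0.311, ωT=0.982480, cosh=1.522727, sinh=1.148346; start (x,ẋ)=(0.047900, 0.279100) → end (x,ẋ)=(0.188088, 0.693809)
phase 2: p=0.2062, T=0.604, ωT=1.908096, cosh=3.444304, sinh=3.295942; start (x,ẋ)=(0.188088, 0.693809) → end (x,ẋ)=(0.867679, 2.201102)

x = 0.8677, ẋ = 2.2011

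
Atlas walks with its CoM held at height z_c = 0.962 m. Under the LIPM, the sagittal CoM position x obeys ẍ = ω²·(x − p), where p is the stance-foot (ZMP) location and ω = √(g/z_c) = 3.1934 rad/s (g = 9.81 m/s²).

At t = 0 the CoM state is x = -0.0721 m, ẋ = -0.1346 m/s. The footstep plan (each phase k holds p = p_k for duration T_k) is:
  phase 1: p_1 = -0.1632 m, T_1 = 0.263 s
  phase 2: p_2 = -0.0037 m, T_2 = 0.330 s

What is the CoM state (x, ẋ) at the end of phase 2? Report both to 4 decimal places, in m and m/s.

phase 1: p=-0.1632, T=0.263, ωT=0.839864, cosh=1.373911, sinh=0.942142; start (x,ẋ)=(-0.072100, -0.134600) → end (x,ẋ)=(-0.077747, 0.089158)
phase 2: p=-0.0037, T=0.330, ωT=1.053822, cosh=1.608598, sinh=1.259996; start (x,ẋ)=(-0.077747, 0.089158) → end (x,ẋ)=(-0.087634, -0.154523)

x = -0.0876, ẋ = -0.1545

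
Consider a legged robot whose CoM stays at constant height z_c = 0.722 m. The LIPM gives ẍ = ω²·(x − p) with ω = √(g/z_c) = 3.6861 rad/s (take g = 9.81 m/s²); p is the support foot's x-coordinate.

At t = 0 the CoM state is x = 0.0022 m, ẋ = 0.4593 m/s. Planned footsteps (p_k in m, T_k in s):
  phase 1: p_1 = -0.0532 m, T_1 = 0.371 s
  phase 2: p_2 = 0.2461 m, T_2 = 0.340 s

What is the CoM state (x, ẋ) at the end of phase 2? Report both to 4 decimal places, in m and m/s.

phase 1: p=-0.0532, T=0.371, ωT=1.367543, cosh=2.090213, sinh=1.835481; start (x,ẋ)=(0.002200, 0.459300) → end (x,ẋ)=(0.291305, 1.334858)
phase 2: p=0.2461, T=0.340, ωT=1.253274, cosh=1.893679, sinh=1.608110; start (x,ẋ)=(0.291305, 1.334858) → end (x,ẋ)=(0.914053, 2.795750)

x = 0.9141, ẋ = 2.7958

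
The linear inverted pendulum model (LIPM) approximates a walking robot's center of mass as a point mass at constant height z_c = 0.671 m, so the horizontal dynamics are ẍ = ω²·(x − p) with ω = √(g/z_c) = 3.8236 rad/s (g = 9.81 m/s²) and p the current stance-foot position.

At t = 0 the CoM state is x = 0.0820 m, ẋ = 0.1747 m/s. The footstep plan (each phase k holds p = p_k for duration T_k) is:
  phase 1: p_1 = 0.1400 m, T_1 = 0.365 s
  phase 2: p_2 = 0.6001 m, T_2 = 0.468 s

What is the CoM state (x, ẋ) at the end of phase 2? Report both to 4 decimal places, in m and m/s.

phase 1: p=0.1400, T=0.365, ωT=1.395614, cosh=2.142567, sinh=1.894886; start (x,ẋ)=(0.082000, 0.174700) → end (x,ẋ)=(0.102308, -0.045920)
phase 2: p=0.6001, T=0.468, ωT=1.789445, cosh=3.076590, sinh=2.909538; start (x,ẋ)=(0.102308, -0.045920) → end (x,ẋ)=(-0.966344, -5.679164)

x = -0.9663, ẋ = -5.6792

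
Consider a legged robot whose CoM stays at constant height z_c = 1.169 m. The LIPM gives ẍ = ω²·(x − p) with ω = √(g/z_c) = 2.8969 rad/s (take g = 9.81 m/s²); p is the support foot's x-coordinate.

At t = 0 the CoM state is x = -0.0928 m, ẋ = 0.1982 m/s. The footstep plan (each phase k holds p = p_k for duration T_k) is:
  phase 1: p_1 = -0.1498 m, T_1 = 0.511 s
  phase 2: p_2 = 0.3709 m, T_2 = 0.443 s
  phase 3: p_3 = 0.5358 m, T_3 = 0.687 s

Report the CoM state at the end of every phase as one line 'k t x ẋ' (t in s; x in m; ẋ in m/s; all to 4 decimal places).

phase 1: p=-0.1498, T=0.511, ωT=1.480316, cosh=2.310950, sinh=2.083384; start (x,ẋ)=(-0.092800, 0.198200) → end (x,ẋ)=(0.124465, 0.802045)
phase 2: p=0.3709, T=0.443, ωT=1.283327, cosh=1.942869, sinh=1.665755; start (x,ẋ)=(0.124465, 0.802045) → end (x,ẋ)=(0.353296, 0.369091)
phase 3: p=0.5358, T=0.687, ωT=1.990170, cosh=3.726726, sinh=3.590054; start (x,ẋ)=(0.353296, 0.369091) → end (x,ẋ)=(0.313061, -0.522549)

1 0.5110 0.1245 0.8020
2 0.9540 0.3533 0.3691
3 1.6410 0.3131 -0.5225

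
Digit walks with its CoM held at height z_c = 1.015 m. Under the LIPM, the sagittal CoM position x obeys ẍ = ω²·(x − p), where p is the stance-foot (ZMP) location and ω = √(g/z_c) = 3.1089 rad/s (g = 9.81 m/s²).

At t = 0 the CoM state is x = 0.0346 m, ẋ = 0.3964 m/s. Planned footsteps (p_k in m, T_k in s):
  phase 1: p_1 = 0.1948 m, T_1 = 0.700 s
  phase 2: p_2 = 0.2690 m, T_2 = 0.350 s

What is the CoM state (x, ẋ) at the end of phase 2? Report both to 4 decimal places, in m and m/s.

phase 1: p=0.1948, T=0.700, ωT=2.176230, cosh=4.463243, sinh=4.349775; start (x,ẋ)=(0.034600, 0.396400) → end (x,ẋ)=(0.034406, -0.397157)
phase 2: p=0.2690, T=0.350, ωT=1.088115, cosh=1.652762, sinh=1.315911; start (x,ẋ)=(0.034406, -0.397157) → end (x,ẋ)=(-0.286834, -1.616139)

x = -0.2868, ẋ = -1.6161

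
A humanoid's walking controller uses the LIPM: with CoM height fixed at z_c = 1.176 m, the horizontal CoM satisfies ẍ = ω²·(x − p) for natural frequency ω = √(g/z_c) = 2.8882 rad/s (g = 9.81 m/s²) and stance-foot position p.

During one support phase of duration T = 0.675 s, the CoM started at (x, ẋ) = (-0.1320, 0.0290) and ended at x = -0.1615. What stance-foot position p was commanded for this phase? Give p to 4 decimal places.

p = -0.1072

ωT = 2.8882·0.675 = 1.949535; cosh(ωT) = 3.583880, sinh(ωT) = 3.441540
x(T) = p + (x₀−p)·cosh(ωT) + (ẋ₀/ω)·sinh(ωT) ⇒ p·(1 − cosh) = x(T) − x₀·cosh − (ẋ₀/ω)·sinh
numerator   = -0.1615 − (-0.1320)·3.583880 − (0.0290/2.8882)·3.441540 = 0.277016
denominator = 1 − 3.583880 = -2.583880
p = 0.277016 / -2.583880 = -0.1072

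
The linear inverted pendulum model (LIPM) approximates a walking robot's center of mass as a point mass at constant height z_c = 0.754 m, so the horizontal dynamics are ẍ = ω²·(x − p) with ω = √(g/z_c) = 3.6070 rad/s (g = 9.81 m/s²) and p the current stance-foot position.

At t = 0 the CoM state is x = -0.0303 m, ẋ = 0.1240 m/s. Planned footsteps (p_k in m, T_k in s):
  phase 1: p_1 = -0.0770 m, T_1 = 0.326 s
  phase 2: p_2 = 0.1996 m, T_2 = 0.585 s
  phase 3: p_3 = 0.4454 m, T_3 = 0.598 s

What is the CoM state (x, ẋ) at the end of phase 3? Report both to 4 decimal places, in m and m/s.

x = -1.1262, ẋ = -5.5526

phase 1: p=-0.0770, T=0.326, ωT=1.175882, cosh=1.774773, sinh=1.466227; start (x,ẋ)=(-0.030300, 0.124000) → end (x,ẋ)=(0.056287, 0.467053)
phase 2: p=0.1996, T=0.585, ωT=2.110095, cosh=4.185126, sinh=4.063899; start (x,ẋ)=(0.056287, 0.467053) → end (x,ẋ)=(0.126033, -0.146071)
phase 3: p=0.4454, T=0.598, ωT=2.156986, cosh=4.380358, sinh=4.264684; start (x,ẋ)=(0.126033, -0.146071) → end (x,ẋ)=(-1.126245, -5.552571)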